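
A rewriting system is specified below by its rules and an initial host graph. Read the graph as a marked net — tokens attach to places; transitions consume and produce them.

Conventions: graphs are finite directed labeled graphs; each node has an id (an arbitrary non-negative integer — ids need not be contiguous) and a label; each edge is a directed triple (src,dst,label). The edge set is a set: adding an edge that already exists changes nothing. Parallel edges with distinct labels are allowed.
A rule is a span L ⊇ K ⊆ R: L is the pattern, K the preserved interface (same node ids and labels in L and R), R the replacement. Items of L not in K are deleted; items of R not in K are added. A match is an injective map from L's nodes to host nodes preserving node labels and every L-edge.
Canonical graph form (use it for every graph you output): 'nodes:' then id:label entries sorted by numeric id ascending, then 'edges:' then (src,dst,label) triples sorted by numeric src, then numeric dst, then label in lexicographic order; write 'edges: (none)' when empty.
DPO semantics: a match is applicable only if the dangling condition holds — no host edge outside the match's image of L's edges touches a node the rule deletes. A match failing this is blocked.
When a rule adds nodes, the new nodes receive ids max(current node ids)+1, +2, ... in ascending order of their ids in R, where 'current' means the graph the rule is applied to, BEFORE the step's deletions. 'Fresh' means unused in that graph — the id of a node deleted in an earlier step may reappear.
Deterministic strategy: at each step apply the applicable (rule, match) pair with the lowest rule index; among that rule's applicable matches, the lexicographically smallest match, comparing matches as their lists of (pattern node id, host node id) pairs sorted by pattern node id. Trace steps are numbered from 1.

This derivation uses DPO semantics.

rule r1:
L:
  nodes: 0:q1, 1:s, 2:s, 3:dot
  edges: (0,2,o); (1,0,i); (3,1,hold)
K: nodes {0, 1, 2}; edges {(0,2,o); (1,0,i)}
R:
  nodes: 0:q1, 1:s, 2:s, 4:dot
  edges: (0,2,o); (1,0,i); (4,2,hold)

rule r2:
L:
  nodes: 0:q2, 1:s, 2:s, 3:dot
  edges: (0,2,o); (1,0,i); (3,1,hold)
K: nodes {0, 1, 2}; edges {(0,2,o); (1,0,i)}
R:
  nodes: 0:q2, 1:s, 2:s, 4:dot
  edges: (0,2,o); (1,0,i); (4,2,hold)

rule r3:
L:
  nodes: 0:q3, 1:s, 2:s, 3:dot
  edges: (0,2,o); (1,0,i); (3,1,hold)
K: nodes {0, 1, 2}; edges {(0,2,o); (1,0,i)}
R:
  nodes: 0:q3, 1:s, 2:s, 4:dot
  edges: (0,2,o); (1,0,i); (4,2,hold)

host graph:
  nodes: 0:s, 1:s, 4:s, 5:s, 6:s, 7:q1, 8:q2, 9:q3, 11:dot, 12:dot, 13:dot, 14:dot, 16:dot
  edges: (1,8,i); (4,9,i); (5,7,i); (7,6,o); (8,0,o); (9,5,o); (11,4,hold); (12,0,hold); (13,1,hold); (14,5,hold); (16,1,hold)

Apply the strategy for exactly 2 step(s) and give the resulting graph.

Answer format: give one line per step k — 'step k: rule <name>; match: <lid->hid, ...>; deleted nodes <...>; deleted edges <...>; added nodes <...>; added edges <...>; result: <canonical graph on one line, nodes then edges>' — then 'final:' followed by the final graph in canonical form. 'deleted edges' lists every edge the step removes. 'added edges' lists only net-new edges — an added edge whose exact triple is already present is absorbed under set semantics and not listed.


step 1: rule r1; match: 0->7, 1->5, 2->6, 3->14; deleted nodes 14; deleted edges (14,5,hold); added nodes 17; added edges (17,6,hold); result: nodes: 0:s, 1:s, 4:s, 5:s, 6:s, 7:q1, 8:q2, 9:q3, 11:dot, 12:dot, 13:dot, 16:dot, 17:dot edges: (1,8,i); (4,9,i); (5,7,i); (7,6,o); (8,0,o); (9,5,o); (11,4,hold); (12,0,hold); (13,1,hold); (16,1,hold); (17,6,hold)
step 2: rule r2; match: 0->8, 1->1, 2->0, 3->13; deleted nodes 13; deleted edges (13,1,hold); added nodes 18; added edges (18,0,hold); result: nodes: 0:s, 1:s, 4:s, 5:s, 6:s, 7:q1, 8:q2, 9:q3, 11:dot, 12:dot, 16:dot, 17:dot, 18:dot edges: (1,8,i); (4,9,i); (5,7,i); (7,6,o); (8,0,o); (9,5,o); (11,4,hold); (12,0,hold); (16,1,hold); (17,6,hold); (18,0,hold)
final:
nodes: 0:s, 1:s, 4:s, 5:s, 6:s, 7:q1, 8:q2, 9:q3, 11:dot, 12:dot, 16:dot, 17:dot, 18:dot
edges: (1,8,i); (4,9,i); (5,7,i); (7,6,o); (8,0,o); (9,5,o); (11,4,hold); (12,0,hold); (16,1,hold); (17,6,hold); (18,0,hold)


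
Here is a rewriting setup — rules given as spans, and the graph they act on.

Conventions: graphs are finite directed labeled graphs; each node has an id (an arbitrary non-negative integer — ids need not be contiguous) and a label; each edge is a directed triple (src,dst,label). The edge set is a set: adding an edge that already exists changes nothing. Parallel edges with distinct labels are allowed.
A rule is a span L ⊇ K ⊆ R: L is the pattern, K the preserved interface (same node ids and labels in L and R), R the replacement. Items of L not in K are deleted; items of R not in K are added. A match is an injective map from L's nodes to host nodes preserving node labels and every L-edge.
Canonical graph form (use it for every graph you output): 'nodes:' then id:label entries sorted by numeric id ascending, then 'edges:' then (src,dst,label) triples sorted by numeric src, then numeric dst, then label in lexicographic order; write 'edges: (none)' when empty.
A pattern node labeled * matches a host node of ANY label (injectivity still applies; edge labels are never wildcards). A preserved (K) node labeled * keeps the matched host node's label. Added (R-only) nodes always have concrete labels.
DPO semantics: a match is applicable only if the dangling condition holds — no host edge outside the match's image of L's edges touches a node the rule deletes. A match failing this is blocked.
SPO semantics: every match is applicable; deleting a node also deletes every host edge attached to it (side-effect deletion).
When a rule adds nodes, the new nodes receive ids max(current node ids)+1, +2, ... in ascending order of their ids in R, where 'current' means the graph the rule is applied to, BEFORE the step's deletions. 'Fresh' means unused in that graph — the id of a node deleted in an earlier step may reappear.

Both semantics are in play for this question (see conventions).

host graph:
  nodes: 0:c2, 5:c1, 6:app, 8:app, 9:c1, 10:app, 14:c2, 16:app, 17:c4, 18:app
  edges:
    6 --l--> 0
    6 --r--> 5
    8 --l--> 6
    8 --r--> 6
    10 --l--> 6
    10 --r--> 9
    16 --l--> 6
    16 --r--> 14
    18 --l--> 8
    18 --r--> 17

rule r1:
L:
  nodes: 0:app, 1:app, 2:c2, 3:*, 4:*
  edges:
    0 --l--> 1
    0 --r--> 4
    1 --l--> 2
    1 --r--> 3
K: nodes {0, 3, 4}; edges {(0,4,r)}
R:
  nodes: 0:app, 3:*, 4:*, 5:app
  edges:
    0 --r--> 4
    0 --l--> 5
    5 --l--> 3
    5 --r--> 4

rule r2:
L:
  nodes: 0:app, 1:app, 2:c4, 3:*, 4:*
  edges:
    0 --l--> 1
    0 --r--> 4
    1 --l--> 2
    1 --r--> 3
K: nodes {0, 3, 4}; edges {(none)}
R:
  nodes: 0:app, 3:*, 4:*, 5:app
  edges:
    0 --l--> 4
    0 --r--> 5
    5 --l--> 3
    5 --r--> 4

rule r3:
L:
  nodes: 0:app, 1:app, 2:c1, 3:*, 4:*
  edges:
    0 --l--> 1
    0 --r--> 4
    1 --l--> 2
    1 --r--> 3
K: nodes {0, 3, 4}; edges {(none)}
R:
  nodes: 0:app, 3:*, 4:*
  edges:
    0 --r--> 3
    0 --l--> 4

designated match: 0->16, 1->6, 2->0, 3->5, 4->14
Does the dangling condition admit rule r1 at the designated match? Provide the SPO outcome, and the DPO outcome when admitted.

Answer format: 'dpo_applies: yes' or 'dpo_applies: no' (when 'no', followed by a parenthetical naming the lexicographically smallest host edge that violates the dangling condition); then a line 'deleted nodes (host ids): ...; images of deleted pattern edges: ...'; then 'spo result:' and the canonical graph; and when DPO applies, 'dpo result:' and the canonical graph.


dpo_applies: no
(the rule deletes node 6, which keeps host edge (8,6,l) outside the match image — the dangling condition fails, DPO blocks; SPO proceeds and side-deletes such edges)
deleted nodes (host ids): 0, 6; images of deleted pattern edges: (6,0,l); (6,5,r); (16,6,l)
spo result:
nodes: 5:c1, 8:app, 9:c1, 10:app, 14:c2, 16:app, 17:c4, 18:app, 19:app
edges: (10,9,r); (16,14,r); (16,19,l); (18,8,l); (18,17,r); (19,5,l); (19,14,r)


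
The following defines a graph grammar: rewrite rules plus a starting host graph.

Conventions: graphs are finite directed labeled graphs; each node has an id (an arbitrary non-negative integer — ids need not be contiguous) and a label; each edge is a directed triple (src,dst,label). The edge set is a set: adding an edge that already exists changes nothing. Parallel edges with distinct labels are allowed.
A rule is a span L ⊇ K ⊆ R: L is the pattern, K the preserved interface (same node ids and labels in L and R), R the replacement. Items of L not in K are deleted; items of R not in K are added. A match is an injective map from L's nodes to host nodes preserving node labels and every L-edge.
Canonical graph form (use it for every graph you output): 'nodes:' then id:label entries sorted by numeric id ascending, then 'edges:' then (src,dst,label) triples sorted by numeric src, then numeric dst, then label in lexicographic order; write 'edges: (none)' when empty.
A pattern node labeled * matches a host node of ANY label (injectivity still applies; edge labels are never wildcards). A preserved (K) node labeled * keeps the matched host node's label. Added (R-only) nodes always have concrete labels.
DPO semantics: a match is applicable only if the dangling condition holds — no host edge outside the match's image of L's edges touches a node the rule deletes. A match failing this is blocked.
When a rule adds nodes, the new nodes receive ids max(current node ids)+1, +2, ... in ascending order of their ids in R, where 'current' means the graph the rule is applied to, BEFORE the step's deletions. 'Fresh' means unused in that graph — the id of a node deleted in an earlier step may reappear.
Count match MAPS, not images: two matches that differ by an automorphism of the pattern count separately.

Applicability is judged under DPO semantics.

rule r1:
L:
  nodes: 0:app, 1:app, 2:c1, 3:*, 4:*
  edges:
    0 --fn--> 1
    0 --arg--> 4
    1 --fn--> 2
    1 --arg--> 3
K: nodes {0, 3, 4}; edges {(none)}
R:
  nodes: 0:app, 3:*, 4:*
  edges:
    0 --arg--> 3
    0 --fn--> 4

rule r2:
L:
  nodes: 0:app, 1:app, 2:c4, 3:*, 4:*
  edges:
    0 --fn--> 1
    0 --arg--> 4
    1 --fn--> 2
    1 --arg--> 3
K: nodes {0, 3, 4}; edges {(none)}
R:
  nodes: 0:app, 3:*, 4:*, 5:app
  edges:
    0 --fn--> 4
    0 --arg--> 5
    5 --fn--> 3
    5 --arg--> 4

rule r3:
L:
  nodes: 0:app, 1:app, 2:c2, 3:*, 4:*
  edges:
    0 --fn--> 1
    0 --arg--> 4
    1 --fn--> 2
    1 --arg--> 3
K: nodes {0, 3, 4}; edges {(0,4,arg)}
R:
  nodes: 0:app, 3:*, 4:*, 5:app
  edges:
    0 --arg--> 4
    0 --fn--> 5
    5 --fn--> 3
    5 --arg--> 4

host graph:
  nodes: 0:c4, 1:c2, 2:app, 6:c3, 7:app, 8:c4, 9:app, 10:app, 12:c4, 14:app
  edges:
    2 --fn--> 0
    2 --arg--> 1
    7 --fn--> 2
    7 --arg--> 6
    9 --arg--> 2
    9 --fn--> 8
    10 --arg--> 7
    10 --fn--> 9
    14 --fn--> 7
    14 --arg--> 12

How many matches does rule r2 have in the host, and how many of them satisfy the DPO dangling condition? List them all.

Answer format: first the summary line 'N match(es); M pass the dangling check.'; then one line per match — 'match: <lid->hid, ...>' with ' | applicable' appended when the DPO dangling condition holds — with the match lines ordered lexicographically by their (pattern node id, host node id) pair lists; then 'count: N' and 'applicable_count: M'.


2 match(es); 1 pass the dangling check.
match: 0->7, 1->2, 2->0, 3->1, 4->6
match: 0->10, 1->9, 2->8, 3->2, 4->7 | applicable
count: 2
applicable_count: 1


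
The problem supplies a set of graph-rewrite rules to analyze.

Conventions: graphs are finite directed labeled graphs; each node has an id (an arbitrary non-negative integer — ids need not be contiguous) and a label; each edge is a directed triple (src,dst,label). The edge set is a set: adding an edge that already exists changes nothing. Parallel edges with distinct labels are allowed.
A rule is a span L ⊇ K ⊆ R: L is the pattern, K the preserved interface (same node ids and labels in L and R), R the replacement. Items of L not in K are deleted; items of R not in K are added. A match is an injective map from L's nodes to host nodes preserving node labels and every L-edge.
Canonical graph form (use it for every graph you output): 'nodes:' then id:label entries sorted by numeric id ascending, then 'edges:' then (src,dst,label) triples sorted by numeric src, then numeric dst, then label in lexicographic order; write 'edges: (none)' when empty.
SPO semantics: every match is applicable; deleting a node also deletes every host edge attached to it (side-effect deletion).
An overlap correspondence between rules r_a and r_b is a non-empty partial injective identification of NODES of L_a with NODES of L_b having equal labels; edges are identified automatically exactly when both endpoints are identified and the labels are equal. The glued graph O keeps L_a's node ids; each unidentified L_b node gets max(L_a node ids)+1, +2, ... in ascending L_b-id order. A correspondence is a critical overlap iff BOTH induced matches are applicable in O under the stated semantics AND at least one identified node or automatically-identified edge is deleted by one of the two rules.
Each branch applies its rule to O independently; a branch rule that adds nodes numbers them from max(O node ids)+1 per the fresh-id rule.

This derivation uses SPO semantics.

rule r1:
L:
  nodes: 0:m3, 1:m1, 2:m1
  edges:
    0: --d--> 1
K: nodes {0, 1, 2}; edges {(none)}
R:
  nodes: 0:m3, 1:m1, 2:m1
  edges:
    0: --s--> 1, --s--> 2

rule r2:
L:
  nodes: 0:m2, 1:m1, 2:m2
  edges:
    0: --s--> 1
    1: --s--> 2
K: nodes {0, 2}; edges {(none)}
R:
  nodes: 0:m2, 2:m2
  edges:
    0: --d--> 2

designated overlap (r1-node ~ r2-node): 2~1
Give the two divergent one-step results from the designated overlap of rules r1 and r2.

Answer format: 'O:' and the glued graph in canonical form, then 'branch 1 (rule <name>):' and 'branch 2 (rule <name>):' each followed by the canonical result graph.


O:
nodes: 0:m3, 1:m1, 2:m1, 3:m2, 4:m2
edges: (0,1,d); (2,4,s); (3,2,s)
branch 1 (rule r1):
nodes: 0:m3, 1:m1, 2:m1, 3:m2, 4:m2
edges: (0,1,s); (0,2,s); (2,4,s); (3,2,s)
branch 2 (rule r2):
nodes: 0:m3, 1:m1, 3:m2, 4:m2
edges: (0,1,d); (3,4,d)


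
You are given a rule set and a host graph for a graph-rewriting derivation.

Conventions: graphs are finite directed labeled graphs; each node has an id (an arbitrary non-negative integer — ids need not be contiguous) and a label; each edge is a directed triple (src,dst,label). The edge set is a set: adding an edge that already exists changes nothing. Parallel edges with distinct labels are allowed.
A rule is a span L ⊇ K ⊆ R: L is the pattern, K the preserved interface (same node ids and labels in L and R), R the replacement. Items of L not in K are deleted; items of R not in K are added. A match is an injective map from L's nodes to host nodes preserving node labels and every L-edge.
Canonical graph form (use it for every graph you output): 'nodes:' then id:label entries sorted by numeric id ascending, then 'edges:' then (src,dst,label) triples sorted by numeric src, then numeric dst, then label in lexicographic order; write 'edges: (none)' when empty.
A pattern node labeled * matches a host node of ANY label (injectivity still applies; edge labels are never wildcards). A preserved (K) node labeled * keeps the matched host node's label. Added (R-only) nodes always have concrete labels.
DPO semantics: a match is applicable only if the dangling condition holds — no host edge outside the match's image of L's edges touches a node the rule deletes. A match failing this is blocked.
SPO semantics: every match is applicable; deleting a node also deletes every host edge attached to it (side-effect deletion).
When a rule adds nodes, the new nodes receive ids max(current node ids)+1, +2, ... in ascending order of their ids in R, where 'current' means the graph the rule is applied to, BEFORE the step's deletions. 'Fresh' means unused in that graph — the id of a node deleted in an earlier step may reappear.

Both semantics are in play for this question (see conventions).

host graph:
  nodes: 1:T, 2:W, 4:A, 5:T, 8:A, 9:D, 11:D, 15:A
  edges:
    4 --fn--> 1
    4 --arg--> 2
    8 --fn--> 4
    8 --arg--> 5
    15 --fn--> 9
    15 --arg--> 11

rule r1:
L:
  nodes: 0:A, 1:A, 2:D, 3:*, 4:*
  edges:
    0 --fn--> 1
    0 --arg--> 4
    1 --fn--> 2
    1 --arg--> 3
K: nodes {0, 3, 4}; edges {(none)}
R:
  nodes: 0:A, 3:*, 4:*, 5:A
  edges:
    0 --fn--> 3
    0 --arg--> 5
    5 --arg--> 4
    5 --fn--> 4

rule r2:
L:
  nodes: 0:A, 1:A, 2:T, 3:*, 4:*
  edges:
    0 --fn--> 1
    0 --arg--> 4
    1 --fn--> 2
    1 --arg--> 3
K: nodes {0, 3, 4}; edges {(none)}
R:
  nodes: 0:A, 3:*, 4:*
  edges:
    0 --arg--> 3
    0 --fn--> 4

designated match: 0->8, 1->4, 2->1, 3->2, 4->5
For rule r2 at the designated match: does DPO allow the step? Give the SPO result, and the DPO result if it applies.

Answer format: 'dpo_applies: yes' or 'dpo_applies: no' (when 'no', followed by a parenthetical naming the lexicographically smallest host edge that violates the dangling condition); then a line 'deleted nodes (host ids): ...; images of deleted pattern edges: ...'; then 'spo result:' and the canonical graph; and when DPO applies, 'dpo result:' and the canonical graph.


dpo_applies: yes
deleted nodes (host ids): 1, 4; images of deleted pattern edges: (4,1,fn); (4,2,arg); (8,4,fn); (8,5,arg)
spo result:
nodes: 2:W, 5:T, 8:A, 9:D, 11:D, 15:A
edges: (8,2,arg); (8,5,fn); (15,9,fn); (15,11,arg)
dpo result:
nodes: 2:W, 5:T, 8:A, 9:D, 11:D, 15:A
edges: (8,2,arg); (8,5,fn); (15,9,fn); (15,11,arg)


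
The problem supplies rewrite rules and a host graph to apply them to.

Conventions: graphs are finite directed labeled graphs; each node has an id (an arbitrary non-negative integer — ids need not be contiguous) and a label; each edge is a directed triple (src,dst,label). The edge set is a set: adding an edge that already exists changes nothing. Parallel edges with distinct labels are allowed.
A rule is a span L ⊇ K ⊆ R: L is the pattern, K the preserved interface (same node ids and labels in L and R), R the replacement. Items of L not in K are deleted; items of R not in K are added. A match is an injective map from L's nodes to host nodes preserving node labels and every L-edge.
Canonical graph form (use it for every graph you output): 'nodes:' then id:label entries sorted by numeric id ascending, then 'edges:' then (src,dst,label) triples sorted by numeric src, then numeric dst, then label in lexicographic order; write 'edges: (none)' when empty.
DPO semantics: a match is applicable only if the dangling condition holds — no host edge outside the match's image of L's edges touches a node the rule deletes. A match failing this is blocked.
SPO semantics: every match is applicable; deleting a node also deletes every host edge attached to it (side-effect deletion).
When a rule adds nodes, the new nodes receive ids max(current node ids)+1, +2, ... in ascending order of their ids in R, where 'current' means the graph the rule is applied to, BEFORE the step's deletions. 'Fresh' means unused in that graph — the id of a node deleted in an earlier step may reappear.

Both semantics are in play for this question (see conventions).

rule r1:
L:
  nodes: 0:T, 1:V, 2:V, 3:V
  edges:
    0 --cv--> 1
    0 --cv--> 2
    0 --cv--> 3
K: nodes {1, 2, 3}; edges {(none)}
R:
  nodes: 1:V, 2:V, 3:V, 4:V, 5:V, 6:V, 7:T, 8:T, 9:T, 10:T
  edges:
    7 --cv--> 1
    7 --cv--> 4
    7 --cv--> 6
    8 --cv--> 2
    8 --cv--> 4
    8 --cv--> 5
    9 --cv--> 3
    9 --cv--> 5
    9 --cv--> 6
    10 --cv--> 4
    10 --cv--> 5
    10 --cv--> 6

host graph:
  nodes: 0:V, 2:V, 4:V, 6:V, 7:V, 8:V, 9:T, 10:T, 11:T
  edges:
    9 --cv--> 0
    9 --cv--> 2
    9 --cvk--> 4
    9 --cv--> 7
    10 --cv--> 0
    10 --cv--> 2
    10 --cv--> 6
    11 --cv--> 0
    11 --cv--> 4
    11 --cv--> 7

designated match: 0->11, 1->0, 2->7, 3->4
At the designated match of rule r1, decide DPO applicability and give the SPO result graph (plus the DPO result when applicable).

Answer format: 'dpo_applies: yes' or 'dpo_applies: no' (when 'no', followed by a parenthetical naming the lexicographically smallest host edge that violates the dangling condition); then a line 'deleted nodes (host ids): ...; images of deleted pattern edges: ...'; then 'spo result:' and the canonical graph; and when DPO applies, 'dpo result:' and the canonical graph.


dpo_applies: yes
deleted nodes (host ids): 11; images of deleted pattern edges: (11,0,cv); (11,4,cv); (11,7,cv)
spo result:
nodes: 0:V, 2:V, 4:V, 6:V, 7:V, 8:V, 9:T, 10:T, 12:V, 13:V, 14:V, 15:T, 16:T, 17:T, 18:T
edges: (9,0,cv); (9,2,cv); (9,4,cvk); (9,7,cv); (10,0,cv); (10,2,cv); (10,6,cv); (15,0,cv); (15,12,cv); (15,14,cv); (16,7,cv); (16,12,cv); (16,13,cv); (17,4,cv); (17,13,cv); (17,14,cv); (18,12,cv); (18,13,cv); (18,14,cv)
dpo result:
nodes: 0:V, 2:V, 4:V, 6:V, 7:V, 8:V, 9:T, 10:T, 12:V, 13:V, 14:V, 15:T, 16:T, 17:T, 18:T
edges: (9,0,cv); (9,2,cv); (9,4,cvk); (9,7,cv); (10,0,cv); (10,2,cv); (10,6,cv); (15,0,cv); (15,12,cv); (15,14,cv); (16,7,cv); (16,12,cv); (16,13,cv); (17,4,cv); (17,13,cv); (17,14,cv); (18,12,cv); (18,13,cv); (18,14,cv)


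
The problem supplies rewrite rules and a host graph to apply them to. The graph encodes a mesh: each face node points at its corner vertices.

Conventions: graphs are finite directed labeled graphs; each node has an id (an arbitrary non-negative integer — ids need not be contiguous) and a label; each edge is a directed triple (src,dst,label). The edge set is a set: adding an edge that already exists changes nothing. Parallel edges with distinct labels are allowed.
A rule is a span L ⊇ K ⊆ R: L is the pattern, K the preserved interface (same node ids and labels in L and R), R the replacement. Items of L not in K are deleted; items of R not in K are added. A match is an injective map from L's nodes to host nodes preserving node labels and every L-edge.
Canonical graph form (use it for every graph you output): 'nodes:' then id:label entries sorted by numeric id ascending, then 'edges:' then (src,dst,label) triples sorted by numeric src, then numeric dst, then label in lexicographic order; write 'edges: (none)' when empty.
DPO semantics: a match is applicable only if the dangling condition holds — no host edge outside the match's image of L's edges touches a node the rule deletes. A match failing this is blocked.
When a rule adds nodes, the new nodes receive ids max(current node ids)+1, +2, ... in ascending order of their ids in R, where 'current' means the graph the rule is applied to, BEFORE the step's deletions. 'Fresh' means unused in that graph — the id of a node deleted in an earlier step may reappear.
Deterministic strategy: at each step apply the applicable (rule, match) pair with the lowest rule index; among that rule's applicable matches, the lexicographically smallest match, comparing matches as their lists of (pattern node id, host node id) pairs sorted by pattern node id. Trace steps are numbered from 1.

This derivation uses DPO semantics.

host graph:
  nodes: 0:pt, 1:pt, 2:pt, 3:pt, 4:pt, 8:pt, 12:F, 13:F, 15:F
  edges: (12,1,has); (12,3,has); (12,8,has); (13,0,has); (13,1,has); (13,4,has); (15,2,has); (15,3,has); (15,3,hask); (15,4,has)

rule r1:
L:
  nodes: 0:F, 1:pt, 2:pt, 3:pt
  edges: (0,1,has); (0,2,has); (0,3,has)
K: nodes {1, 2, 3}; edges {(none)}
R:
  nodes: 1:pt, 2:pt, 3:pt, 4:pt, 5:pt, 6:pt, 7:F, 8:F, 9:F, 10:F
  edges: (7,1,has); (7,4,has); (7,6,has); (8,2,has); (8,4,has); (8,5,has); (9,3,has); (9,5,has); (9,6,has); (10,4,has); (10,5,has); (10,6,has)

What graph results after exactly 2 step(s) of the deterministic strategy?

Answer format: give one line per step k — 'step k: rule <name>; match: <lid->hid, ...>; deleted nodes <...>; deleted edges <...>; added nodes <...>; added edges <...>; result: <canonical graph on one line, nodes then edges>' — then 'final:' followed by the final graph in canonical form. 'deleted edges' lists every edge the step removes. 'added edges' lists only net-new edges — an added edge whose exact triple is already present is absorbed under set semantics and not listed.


step 1: rule r1; match: 0->12, 1->1, 2->3, 3->8; deleted nodes 12; deleted edges (12,1,has); (12,3,has); (12,8,has); added nodes 16, 17, 18, 19, 20, 21, 22; added edges (19,1,has); (19,16,has); (19,18,has); (20,3,has); (20,16,has); (20,17,has); (21,8,has); (21,17,has); (21,18,has); (22,16,has); (22,17,has); (22,18,has); result: nodes: 0:pt, 1:pt, 2:pt, 3:pt, 4:pt, 8:pt, 13:F, 15:F, 16:pt, 17:pt, 18:pt, 19:F, 20:F, 21:F, 22:F edges: (13,0,has); (13,1,has); (13,4,has); (15,2,has); (15,3,has); (15,3,hask); (15,4,has); (19,1,has); (19,16,has); (19,18,has); (20,3,has); (20,16,has); (20,17,has); (21,8,has); (21,17,has); (21,18,has); (22,16,has); (22,17,has); (22,18,has)
step 2: rule r1; match: 0->13, 1->0, 2->1, 3->4; deleted nodes 13; deleted edges (13,0,has); (13,1,has); (13,4,has); added nodes 23, 24, 25, 26, 27, 28, 29; added edges (26,0,has); (26,23,has); (26,25,has); (27,1,has); (27,23,has); (27,24,has); (28,4,has); (28,24,has); (28,25,has); (29,23,has); (29,24,has); (29,25,has); result: nodes: 0:pt, 1:pt, 2:pt, 3:pt, 4:pt, 8:pt, 15:F, 16:pt, 17:pt, 18:pt, 19:F, 20:F, 21:F, 22:F, 23:pt, 24:pt, 25:pt, 26:F, 27:F, 28:F, 29:F edges: (15,2,has); (15,3,has); (15,3,hask); (15,4,has); (19,1,has); (19,16,has); (19,18,has); (20,3,has); (20,16,has); (20,17,has); (21,8,has); (21,17,has); (21,18,has); (22,16,has); (22,17,has); (22,18,has); (26,0,has); (26,23,has); (26,25,has); (27,1,has); (27,23,has); (27,24,has); (28,4,has); (28,24,has); (28,25,has); (29,23,has); (29,24,has); (29,25,has)
final:
nodes: 0:pt, 1:pt, 2:pt, 3:pt, 4:pt, 8:pt, 15:F, 16:pt, 17:pt, 18:pt, 19:F, 20:F, 21:F, 22:F, 23:pt, 24:pt, 25:pt, 26:F, 27:F, 28:F, 29:F
edges: (15,2,has); (15,3,has); (15,3,hask); (15,4,has); (19,1,has); (19,16,has); (19,18,has); (20,3,has); (20,16,has); (20,17,has); (21,8,has); (21,17,has); (21,18,has); (22,16,has); (22,17,has); (22,18,has); (26,0,has); (26,23,has); (26,25,has); (27,1,has); (27,23,has); (27,24,has); (28,4,has); (28,24,has); (28,25,has); (29,23,has); (29,24,has); (29,25,has)


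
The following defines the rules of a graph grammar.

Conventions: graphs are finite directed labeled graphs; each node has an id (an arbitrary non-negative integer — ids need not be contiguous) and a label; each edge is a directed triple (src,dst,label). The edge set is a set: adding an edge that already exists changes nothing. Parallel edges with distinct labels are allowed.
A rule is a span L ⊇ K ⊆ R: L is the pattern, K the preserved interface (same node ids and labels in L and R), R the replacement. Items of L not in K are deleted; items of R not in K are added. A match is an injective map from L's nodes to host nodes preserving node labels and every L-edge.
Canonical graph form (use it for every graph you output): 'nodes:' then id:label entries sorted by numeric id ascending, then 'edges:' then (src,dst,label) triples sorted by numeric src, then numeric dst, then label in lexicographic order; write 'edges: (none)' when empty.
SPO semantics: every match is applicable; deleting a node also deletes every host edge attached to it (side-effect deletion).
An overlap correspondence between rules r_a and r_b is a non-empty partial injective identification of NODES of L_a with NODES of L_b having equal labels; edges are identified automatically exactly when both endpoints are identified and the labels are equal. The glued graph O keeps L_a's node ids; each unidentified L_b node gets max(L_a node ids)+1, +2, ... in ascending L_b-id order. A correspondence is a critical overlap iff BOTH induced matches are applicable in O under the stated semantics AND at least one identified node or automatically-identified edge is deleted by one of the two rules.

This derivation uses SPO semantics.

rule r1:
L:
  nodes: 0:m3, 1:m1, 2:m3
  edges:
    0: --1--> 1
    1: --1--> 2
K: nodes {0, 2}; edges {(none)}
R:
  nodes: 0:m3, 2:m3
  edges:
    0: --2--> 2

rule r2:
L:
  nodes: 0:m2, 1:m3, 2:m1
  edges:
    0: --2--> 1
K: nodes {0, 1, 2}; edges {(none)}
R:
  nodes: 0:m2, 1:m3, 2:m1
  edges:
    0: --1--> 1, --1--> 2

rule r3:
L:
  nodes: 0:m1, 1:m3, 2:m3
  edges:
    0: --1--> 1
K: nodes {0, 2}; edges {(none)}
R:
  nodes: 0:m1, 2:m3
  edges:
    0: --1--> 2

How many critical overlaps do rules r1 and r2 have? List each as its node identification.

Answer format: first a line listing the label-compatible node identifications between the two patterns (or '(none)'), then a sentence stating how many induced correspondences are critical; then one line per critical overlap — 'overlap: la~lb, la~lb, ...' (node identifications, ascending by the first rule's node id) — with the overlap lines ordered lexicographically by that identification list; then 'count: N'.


label-compatible node identifications between L(r1) and L(r2): 0~1, 1~2, 2~1
3 of the induced correspondences are critical overlaps of r1 and r2.
overlap: 0~1, 1~2
overlap: 1~2
overlap: 1~2, 2~1
count: 3


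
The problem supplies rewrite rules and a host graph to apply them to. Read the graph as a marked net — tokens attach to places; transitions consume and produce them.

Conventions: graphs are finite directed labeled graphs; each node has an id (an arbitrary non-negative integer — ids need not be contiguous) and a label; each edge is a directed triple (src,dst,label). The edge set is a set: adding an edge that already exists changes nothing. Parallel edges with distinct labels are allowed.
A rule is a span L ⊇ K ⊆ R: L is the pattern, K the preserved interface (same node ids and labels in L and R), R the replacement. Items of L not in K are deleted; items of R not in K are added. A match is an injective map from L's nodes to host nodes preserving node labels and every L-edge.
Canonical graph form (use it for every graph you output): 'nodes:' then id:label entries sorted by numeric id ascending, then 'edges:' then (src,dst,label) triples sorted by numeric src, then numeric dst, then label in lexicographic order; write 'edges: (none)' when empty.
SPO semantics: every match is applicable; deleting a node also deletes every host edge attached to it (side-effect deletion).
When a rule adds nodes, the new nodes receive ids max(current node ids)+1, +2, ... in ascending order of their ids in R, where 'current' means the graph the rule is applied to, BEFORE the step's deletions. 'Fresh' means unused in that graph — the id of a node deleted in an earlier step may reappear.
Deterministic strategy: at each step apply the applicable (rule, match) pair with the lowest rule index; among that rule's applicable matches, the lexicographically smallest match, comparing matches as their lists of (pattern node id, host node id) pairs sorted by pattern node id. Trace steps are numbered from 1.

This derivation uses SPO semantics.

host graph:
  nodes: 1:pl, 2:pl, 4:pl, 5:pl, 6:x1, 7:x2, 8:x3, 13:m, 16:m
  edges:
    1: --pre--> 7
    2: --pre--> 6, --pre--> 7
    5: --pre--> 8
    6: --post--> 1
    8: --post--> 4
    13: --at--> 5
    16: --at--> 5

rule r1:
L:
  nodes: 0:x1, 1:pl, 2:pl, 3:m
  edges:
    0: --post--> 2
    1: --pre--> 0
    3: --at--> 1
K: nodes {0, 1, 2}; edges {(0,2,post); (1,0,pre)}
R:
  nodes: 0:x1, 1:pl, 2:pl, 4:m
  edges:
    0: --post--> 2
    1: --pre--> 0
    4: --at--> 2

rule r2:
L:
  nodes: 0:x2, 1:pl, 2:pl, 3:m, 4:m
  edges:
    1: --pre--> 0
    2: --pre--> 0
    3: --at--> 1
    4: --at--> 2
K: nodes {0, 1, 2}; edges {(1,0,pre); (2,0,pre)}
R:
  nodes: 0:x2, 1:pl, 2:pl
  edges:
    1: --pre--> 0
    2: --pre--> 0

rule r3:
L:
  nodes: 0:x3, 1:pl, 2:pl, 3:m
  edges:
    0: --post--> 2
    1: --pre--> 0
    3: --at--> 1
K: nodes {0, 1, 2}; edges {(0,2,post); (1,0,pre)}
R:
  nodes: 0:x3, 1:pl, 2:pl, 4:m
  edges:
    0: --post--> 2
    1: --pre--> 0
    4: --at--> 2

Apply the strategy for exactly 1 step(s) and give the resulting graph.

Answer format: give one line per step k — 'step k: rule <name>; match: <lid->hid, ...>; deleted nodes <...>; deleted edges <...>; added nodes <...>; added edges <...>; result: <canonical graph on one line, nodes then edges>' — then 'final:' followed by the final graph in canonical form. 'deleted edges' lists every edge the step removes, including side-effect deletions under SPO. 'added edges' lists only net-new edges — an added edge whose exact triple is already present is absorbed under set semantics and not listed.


step 1: rule r3; match: 0->8, 1->5, 2->4, 3->13; deleted nodes 13; deleted edges (13,5,at); added nodes 17; added edges (17,4,at); result: nodes: 1:pl, 2:pl, 4:pl, 5:pl, 6:x1, 7:x2, 8:x3, 16:m, 17:m edges: (1,7,pre); (2,6,pre); (2,7,pre); (5,8,pre); (6,1,post); (8,4,post); (16,5,at); (17,4,at)
final:
nodes: 1:pl, 2:pl, 4:pl, 5:pl, 6:x1, 7:x2, 8:x3, 16:m, 17:m
edges: (1,7,pre); (2,6,pre); (2,7,pre); (5,8,pre); (6,1,post); (8,4,post); (16,5,at); (17,4,at)


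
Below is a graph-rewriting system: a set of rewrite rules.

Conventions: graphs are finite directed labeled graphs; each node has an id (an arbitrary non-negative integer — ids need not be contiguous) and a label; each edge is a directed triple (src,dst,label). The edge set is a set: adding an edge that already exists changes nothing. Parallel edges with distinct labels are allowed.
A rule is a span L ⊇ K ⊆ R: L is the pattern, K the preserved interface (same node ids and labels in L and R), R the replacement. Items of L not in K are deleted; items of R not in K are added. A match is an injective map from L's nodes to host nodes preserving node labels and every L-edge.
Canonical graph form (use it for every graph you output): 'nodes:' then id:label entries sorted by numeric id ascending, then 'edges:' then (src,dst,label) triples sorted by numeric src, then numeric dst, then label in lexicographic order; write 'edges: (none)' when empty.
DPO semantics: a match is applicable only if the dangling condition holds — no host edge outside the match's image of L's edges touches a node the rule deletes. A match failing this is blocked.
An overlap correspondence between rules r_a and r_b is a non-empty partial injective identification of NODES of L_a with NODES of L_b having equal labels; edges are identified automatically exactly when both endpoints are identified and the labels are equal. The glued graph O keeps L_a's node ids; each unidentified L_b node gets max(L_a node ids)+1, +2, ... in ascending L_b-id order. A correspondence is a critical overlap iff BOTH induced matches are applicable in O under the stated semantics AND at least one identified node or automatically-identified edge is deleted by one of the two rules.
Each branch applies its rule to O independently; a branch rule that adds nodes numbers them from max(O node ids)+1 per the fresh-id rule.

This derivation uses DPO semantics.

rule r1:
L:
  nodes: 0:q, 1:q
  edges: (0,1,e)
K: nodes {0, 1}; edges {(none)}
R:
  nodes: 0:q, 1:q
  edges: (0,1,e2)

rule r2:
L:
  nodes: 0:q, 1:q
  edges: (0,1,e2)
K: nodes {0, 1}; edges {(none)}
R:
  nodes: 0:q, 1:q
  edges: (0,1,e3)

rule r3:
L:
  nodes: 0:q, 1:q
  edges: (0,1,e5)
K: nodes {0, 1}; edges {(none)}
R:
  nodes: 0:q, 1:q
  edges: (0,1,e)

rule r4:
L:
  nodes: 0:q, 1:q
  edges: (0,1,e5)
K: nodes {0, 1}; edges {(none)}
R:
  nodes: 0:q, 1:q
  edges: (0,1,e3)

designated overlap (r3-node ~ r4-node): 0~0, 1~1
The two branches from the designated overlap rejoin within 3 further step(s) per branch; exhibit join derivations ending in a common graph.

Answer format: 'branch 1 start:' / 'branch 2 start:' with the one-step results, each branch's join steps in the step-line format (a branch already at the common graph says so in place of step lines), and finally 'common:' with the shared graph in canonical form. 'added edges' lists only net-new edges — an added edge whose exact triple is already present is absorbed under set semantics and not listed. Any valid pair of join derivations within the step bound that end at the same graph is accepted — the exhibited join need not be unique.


branch 1 start:
nodes: 0:q, 1:q
edges: (0,1,e)
branch 2 start:
nodes: 0:q, 1:q
edges: (0,1,e3)
branch 1 step 1: rule r1; match: 0->0, 1->1; deleted nodes (none); deleted edges (0,1,e); added nodes (none); added edges (0,1,e2); result: nodes: 0:q, 1:q edges: (0,1,e2)
branch 1 step 2: rule r2; match: 0->0, 1->1; deleted nodes (none); deleted edges (0,1,e2); added nodes (none); added edges (0,1,e3); result: nodes: 0:q, 1:q edges: (0,1,e3)
branch 2: already at the common graph (0 steps)
common:
nodes: 0:q, 1:q
edges: (0,1,e3)


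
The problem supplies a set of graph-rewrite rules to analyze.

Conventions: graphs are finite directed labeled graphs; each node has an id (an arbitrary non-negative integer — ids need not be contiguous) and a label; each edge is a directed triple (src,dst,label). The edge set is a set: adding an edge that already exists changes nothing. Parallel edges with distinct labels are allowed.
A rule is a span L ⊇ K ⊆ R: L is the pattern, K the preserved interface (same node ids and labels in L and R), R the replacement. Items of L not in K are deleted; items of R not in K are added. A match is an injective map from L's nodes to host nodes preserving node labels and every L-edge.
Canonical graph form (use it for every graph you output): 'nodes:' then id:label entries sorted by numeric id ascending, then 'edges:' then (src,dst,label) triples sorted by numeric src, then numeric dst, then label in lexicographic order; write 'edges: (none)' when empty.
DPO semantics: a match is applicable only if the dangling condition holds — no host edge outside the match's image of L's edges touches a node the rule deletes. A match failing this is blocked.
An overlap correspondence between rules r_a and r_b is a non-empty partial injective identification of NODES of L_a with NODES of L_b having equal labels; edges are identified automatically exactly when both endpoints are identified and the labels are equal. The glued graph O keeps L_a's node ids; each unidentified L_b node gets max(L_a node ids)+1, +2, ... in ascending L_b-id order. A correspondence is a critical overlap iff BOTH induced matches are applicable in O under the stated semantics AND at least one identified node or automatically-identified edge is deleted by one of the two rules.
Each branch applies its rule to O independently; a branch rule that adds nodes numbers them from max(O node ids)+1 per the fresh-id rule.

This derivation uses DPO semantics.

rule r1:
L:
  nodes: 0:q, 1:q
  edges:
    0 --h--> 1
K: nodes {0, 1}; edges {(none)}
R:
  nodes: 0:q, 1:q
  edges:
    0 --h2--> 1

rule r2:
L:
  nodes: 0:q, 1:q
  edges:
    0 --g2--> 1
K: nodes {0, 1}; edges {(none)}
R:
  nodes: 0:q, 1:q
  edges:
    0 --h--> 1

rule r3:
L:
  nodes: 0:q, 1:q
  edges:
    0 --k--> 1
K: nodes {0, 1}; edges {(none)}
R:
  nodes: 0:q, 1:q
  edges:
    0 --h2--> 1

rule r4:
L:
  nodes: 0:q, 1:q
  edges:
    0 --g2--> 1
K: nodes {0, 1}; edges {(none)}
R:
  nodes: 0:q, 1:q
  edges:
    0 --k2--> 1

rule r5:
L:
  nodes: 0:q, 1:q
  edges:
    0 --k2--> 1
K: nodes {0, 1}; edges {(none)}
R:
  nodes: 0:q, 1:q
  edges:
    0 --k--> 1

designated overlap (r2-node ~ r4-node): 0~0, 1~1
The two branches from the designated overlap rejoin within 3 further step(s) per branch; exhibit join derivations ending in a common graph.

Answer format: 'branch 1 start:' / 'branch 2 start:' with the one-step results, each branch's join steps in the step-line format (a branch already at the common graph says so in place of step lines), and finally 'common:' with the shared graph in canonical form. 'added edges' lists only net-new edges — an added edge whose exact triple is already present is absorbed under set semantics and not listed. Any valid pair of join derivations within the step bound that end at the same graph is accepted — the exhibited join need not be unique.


branch 1 start:
nodes: 0:q, 1:q
edges: (0,1,h)
branch 2 start:
nodes: 0:q, 1:q
edges: (0,1,k2)
branch 1 step 1: rule r1; match: 0->0, 1->1; deleted nodes (none); deleted edges (0,1,h); added nodes (none); added edges (0,1,h2); result: nodes: 0:q, 1:q edges: (0,1,h2)
branch 2 step 1: rule r5; match: 0->0, 1->1; deleted nodes (none); deleted edges (0,1,k2); added nodes (none); added edges (0,1,k); result: nodes: 0:q, 1:q edges: (0,1,k)
branch 2 step 2: rule r3; match: 0->0, 1->1; deleted nodes (none); deleted edges (0,1,k); added nodes (none); added edges (0,1,h2); result: nodes: 0:q, 1:q edges: (0,1,h2)
common:
nodes: 0:q, 1:q
edges: (0,1,h2)
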